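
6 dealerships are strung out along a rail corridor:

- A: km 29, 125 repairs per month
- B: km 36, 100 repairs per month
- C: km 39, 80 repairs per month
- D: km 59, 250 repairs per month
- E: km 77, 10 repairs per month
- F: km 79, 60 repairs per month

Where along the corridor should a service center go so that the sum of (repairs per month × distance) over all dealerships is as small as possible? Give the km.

x = 59

For a sum of weighted absolute distances on a line, the optimum is the weighted median (not the mean). Total weight W = 625; half-weight = 312.5.
Sort by position and accumulate weight:
  km 29 (A, w=125) → cum 125
  km 36 (B, w=100) → cum 225
  km 39 (C, w=80) → cum 305
  km 59 (D, w=250) → cum 555  ≥ 312.5 → median here
  km 77 (E, w=10) → cum 565
  km 79 (F, w=60) → cum 625
Optimal location: km 59.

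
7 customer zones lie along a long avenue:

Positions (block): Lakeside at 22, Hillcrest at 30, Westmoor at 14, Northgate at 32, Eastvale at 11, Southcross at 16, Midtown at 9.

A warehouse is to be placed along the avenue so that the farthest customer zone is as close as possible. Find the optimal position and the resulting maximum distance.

location 20.5, max distance 11.5

The 1-center on a line is the midpoint of the two extreme points: leftmost at 9, rightmost at 32.
Optimal location = (9 + 32)/2 = 20.5; maximum distance = (32 − 9)/2 = 11.5.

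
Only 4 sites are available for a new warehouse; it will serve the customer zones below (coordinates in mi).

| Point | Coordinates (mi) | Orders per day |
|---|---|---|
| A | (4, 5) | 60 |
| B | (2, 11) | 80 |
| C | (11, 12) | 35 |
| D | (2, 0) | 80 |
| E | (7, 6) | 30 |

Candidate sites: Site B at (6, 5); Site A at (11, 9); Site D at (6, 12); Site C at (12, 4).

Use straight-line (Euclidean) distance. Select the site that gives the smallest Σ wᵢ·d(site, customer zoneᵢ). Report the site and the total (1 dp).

Total weighted distance at each candidate:
  Site B (6, 5): total = 1552.6
  Site A (11, 9): total = 2494.5
  Site D (6, 12): total = 2136.1
  Site C (12, 4): total = 2765.6
Minimum is at Site B with total 1552.6 mi.

Site B, total 1552.6 mi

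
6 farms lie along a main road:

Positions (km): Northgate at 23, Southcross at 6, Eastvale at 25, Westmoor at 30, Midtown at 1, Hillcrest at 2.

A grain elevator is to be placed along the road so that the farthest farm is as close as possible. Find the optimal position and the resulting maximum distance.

location 15.5, max distance 14.5

The 1-center on a line is the midpoint of the two extreme points: leftmost at 1, rightmost at 30.
Optimal location = (1 + 30)/2 = 15.5; maximum distance = (30 − 1)/2 = 14.5.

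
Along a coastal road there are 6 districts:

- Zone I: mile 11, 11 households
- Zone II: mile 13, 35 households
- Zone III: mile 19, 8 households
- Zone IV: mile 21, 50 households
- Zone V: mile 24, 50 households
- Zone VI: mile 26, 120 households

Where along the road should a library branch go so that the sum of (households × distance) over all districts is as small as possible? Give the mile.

x = 24

For a sum of weighted absolute distances on a line, the optimum is the weighted median (not the mean). Total weight W = 274; half-weight = 137.
Sort by position and accumulate weight:
  mile 11 (Zone I, w=11) → cum 11
  mile 13 (Zone II, w=35) → cum 46
  mile 19 (Zone III, w=8) → cum 54
  mile 21 (Zone IV, w=50) → cum 104
  mile 24 (Zone V, w=50) → cum 154  ≥ 137 → median here
  mile 26 (Zone VI, w=120) → cum 274
Optimal location: mile 24.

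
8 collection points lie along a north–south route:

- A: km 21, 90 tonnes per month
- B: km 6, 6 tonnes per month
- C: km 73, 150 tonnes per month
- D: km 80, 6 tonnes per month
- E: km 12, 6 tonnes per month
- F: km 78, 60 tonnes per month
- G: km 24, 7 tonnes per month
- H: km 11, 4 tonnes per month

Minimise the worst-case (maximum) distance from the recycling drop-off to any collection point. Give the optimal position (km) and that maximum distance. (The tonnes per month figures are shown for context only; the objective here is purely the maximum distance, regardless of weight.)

The 1-center on a line is the midpoint of the two extreme points: leftmost at 6, rightmost at 80.
Optimal location = (6 + 80)/2 = 43; maximum distance = (80 − 6)/2 = 37.

location 43, max distance 37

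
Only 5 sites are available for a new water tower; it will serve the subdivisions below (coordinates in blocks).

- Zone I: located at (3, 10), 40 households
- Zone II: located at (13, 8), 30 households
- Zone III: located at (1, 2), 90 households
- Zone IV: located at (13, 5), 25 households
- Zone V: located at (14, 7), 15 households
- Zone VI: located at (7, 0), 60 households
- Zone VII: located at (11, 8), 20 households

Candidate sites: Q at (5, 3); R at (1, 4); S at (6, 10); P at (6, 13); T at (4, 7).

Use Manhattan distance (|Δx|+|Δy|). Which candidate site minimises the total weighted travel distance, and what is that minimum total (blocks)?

Q, total 2165 blocks

Total weighted distance at each candidate:
  Q (5, 3): total = 2165
  R (1, 4): total = 2425
  S (6, 10): total = 2825
  P (6, 13): total = 3665
  T (4, 7): total = 2365
Minimum is at Q with total 2165 blocks.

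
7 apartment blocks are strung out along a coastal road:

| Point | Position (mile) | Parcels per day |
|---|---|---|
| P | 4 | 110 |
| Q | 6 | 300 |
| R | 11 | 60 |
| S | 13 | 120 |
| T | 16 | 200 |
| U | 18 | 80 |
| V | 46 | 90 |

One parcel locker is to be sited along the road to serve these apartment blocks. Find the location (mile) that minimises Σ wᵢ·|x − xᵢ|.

For a sum of weighted absolute distances on a line, the optimum is the weighted median (not the mean). Total weight W = 960; half-weight = 480.
Sort by position and accumulate weight:
  mile 4 (P, w=110) → cum 110
  mile 6 (Q, w=300) → cum 410
  mile 11 (R, w=60) → cum 470
  mile 13 (S, w=120) → cum 590  ≥ 480 → median here
  mile 16 (T, w=200) → cum 790
  mile 18 (U, w=80) → cum 870
  mile 46 (V, w=90) → cum 960
Optimal location: mile 13.

x = 13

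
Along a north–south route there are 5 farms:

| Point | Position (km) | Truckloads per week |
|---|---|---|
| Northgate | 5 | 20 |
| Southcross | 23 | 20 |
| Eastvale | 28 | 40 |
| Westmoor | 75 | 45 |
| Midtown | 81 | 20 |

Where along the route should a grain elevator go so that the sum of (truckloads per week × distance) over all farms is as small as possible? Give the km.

x = 28

For a sum of weighted absolute distances on a line, the optimum is the weighted median (not the mean). Total weight W = 145; half-weight = 72.5.
Sort by position and accumulate weight:
  km 5 (Northgate, w=20) → cum 20
  km 23 (Southcross, w=20) → cum 40
  km 28 (Eastvale, w=40) → cum 80  ≥ 72.5 → median here
  km 75 (Westmoor, w=45) → cum 125
  km 81 (Midtown, w=20) → cum 145
Optimal location: km 28.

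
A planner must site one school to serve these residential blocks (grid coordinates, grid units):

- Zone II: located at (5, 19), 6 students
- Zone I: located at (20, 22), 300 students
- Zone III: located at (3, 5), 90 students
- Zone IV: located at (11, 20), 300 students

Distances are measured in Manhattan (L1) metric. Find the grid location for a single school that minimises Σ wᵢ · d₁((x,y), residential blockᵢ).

(11, 20)

Manhattan distance separates: Σwᵢ(|x−xᵢ|+|y−yᵢ|) = Σwᵢ|x−xᵢ| + Σwᵢ|y−yᵢ|, so x and y are optimised independently as 1-D weighted medians.
Total weight W = 696; half = 348.
x-coordinate, sorted with cumulative weight:
  x=3 (Zone III, w=90) cum 90
  x=5 (Zone II, w=6) cum 96
  x=11 (Zone IV, w=300) cum 396  ← median
  x=20 (Zone I, w=300) cum 696
⇒ x* = 11
y-coordinate, sorted with cumulative weight:
  y=5 (Zone III, w=90) cum 90
  y=19 (Zone II, w=6) cum 96
  y=20 (Zone IV, w=300) cum 396  ← median
  y=22 (Zone I, w=300) cum 696
⇒ y* = 20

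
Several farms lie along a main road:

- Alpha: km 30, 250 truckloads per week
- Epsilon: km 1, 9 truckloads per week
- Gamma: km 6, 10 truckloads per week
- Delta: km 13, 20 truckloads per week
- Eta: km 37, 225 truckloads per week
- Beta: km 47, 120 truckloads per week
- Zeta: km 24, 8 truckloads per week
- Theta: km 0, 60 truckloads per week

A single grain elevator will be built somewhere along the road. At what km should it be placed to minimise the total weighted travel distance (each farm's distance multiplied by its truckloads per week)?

x = 30

For a sum of weighted absolute distances on a line, the optimum is the weighted median (not the mean). Total weight W = 702; half-weight = 351.
Sort by position and accumulate weight:
  km 0 (Theta, w=60) → cum 60
  km 1 (Epsilon, w=9) → cum 69
  km 6 (Gamma, w=10) → cum 79
  km 13 (Delta, w=20) → cum 99
  km 24 (Zeta, w=8) → cum 107
  km 30 (Alpha, w=250) → cum 357  ≥ 351 → median here
  km 37 (Eta, w=225) → cum 582
  km 47 (Beta, w=120) → cum 702
Optimal location: km 30.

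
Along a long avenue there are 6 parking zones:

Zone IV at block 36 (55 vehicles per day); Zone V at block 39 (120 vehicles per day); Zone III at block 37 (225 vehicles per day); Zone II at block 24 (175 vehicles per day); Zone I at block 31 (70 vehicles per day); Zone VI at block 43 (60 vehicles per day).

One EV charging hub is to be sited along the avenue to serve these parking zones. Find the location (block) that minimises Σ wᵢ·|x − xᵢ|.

x = 37

For a sum of weighted absolute distances on a line, the optimum is the weighted median (not the mean). Total weight W = 705; half-weight = 352.5.
Sort by position and accumulate weight:
  block 24 (Zone II, w=175) → cum 175
  block 31 (Zone I, w=70) → cum 245
  block 36 (Zone IV, w=55) → cum 300
  block 37 (Zone III, w=225) → cum 525  ≥ 352.5 → median here
  block 39 (Zone V, w=120) → cum 645
  block 43 (Zone VI, w=60) → cum 705
Optimal location: block 37.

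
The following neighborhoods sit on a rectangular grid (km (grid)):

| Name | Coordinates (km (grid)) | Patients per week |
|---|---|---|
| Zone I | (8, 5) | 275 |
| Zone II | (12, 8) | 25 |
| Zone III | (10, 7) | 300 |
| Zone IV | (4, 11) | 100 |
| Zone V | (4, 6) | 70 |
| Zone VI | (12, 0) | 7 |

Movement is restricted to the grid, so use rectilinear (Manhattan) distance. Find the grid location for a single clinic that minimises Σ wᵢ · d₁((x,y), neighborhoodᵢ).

(8, 7)

Manhattan distance separates: Σwᵢ(|x−xᵢ|+|y−yᵢ|) = Σwᵢ|x−xᵢ| + Σwᵢ|y−yᵢ|, so x and y are optimised independently as 1-D weighted medians.
Total weight W = 777; half = 388.5.
x-coordinate, sorted with cumulative weight:
  x=4 (Zone IV, w=100) cum 100
  x=4 (Zone V, w=70) cum 170
  x=8 (Zone I, w=275) cum 445  ← median
  x=10 (Zone III, w=300) cum 745
  x=12 (Zone II, w=25) cum 770
  x=12 (Zone VI, w=7) cum 777
⇒ x* = 8
y-coordinate, sorted with cumulative weight:
  y=0 (Zone VI, w=7) cum 7
  y=5 (Zone I, w=275) cum 282
  y=6 (Zone V, w=70) cum 352
  y=7 (Zone III, w=300) cum 652  ← median
  y=8 (Zone II, w=25) cum 677
  y=11 (Zone IV, w=100) cum 777
⇒ y* = 7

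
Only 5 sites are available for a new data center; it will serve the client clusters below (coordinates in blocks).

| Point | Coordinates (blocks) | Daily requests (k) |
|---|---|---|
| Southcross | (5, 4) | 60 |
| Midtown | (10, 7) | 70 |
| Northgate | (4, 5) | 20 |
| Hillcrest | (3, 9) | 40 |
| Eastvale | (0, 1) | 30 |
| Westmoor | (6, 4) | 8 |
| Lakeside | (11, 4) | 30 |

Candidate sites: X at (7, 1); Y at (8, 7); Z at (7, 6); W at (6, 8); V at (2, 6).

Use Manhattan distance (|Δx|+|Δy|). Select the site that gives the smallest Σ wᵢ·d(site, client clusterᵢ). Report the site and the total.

Total weighted distance at each candidate:
  X (7, 1): total = 2002
  Y (8, 7): total = 1540
  Z (7, 6): total = 1444
  W (6, 8): total = 1602
  V (2, 6): total = 1738
Minimum is at Z with total 1444 blocks.

Z, total 1444 blocks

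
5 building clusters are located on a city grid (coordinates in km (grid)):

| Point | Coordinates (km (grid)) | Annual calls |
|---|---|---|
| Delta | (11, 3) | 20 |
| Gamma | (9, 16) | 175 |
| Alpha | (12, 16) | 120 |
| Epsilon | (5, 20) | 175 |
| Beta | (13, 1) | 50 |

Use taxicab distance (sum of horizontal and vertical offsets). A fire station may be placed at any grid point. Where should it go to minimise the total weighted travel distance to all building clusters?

(9, 16)

Manhattan distance separates: Σwᵢ(|x−xᵢ|+|y−yᵢ|) = Σwᵢ|x−xᵢ| + Σwᵢ|y−yᵢ|, so x and y are optimised independently as 1-D weighted medians.
Total weight W = 540; half = 270.
x-coordinate, sorted with cumulative weight:
  x=5 (Epsilon, w=175) cum 175
  x=9 (Gamma, w=175) cum 350  ← median
  x=11 (Delta, w=20) cum 370
  x=12 (Alpha, w=120) cum 490
  x=13 (Beta, w=50) cum 540
⇒ x* = 9
y-coordinate, sorted with cumulative weight:
  y=1 (Beta, w=50) cum 50
  y=3 (Delta, w=20) cum 70
  y=16 (Gamma, w=175) cum 245
  y=16 (Alpha, w=120) cum 365  ← median
  y=20 (Epsilon, w=175) cum 540
⇒ y* = 16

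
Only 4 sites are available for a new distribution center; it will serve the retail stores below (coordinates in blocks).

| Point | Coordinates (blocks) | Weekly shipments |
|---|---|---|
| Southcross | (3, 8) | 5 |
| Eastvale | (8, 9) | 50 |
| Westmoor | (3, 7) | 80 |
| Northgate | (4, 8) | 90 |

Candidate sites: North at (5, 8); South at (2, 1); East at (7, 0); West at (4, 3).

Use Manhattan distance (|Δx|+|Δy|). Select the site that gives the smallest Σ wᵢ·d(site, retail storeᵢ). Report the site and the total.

North, total 540 blocks

Total weighted distance at each candidate:
  North (5, 8): total = 540
  South (2, 1): total = 2110
  East (7, 0): total = 2430
  West (4, 3): total = 1380
Minimum is at North with total 540 blocks.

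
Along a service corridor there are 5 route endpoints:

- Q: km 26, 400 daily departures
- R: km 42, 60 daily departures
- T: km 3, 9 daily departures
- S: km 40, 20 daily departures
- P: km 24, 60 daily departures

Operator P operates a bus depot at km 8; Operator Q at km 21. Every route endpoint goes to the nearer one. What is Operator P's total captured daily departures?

9

The indifferent point is the midpoint (8+21)/2 = 14.5; route endpoints left of it (closer to Operator P at 8) go to Operator P, those right go to Operator Q.
  T at 3 (w=9) → Operator P
  P at 24 (w=60) → Operator Q
  Q at 26 (w=400) → Operator Q
  S at 40 (w=20) → Operator Q
  R at 42 (w=60) → Operator Q
Operator P captures 9; Operator Q captures 540.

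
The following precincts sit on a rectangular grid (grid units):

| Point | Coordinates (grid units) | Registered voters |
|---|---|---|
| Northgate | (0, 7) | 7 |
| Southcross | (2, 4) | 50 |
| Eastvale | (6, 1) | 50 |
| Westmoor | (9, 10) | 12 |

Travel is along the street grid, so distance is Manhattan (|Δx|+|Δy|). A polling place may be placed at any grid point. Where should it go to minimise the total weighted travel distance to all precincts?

(6, 4)

Manhattan distance separates: Σwᵢ(|x−xᵢ|+|y−yᵢ|) = Σwᵢ|x−xᵢ| + Σwᵢ|y−yᵢ|, so x and y are optimised independently as 1-D weighted medians.
Total weight W = 119; half = 59.5.
x-coordinate, sorted with cumulative weight:
  x=0 (Northgate, w=7) cum 7
  x=2 (Southcross, w=50) cum 57
  x=6 (Eastvale, w=50) cum 107  ← median
  x=9 (Westmoor, w=12) cum 119
⇒ x* = 6
y-coordinate, sorted with cumulative weight:
  y=1 (Eastvale, w=50) cum 50
  y=4 (Southcross, w=50) cum 100  ← median
  y=7 (Northgate, w=7) cum 107
  y=10 (Westmoor, w=12) cum 119
⇒ y* = 4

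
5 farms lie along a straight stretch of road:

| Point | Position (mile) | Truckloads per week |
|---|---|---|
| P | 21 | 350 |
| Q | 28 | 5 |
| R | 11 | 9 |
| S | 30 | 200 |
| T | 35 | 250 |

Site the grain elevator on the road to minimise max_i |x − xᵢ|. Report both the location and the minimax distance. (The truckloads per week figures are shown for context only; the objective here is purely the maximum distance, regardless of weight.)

location 23, max distance 12

The 1-center on a line is the midpoint of the two extreme points: leftmost at 11, rightmost at 35.
Optimal location = (11 + 35)/2 = 23; maximum distance = (35 − 11)/2 = 12.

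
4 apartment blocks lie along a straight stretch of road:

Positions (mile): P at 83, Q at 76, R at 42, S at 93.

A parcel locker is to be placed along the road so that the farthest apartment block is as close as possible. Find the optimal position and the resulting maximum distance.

The 1-center on a line is the midpoint of the two extreme points: leftmost at 42, rightmost at 93.
Optimal location = (42 + 93)/2 = 67.5; maximum distance = (93 − 42)/2 = 25.5.

location 67.5, max distance 25.5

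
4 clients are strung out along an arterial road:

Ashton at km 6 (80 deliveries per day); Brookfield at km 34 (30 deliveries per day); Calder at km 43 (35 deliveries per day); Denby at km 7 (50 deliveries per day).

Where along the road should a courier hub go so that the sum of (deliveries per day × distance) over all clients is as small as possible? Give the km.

x = 7

For a sum of weighted absolute distances on a line, the optimum is the weighted median (not the mean). Total weight W = 195; half-weight = 97.5.
Sort by position and accumulate weight:
  km 6 (Ashton, w=80) → cum 80
  km 7 (Denby, w=50) → cum 130  ≥ 97.5 → median here
  km 34 (Brookfield, w=30) → cum 160
  km 43 (Calder, w=35) → cum 195
Optimal location: km 7.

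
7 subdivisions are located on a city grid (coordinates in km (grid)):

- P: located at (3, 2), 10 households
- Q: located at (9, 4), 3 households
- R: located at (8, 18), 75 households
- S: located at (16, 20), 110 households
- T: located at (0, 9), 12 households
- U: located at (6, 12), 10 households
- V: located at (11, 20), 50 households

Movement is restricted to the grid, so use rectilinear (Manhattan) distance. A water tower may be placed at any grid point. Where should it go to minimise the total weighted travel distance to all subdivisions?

Manhattan distance separates: Σwᵢ(|x−xᵢ|+|y−yᵢ|) = Σwᵢ|x−xᵢ| + Σwᵢ|y−yᵢ|, so x and y are optimised independently as 1-D weighted medians.
Total weight W = 270; half = 135.
x-coordinate, sorted with cumulative weight:
  x=0 (T, w=12) cum 12
  x=3 (P, w=10) cum 22
  x=6 (U, w=10) cum 32
  x=8 (R, w=75) cum 107
  x=9 (Q, w=3) cum 110
  x=11 (V, w=50) cum 160  ← median
  x=16 (S, w=110) cum 270
⇒ x* = 11
y-coordinate, sorted with cumulative weight:
  y=2 (P, w=10) cum 10
  y=4 (Q, w=3) cum 13
  y=9 (T, w=12) cum 25
  y=12 (U, w=10) cum 35
  y=18 (R, w=75) cum 110
  y=20 (S, w=110) cum 220  ← median
  y=20 (V, w=50) cum 270
⇒ y* = 20

(11, 20)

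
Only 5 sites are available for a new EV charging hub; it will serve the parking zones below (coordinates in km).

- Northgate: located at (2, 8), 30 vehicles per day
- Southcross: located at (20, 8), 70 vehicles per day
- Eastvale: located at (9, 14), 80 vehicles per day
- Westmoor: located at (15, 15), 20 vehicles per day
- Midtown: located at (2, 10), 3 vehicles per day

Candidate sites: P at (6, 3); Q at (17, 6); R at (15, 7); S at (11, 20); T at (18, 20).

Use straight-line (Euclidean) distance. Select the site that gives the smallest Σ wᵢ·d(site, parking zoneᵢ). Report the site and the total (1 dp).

Total weighted distance at each candidate:
  P (6, 3): total = 2469.0
  Q (17, 6): total = 1842.4
  R (15, 7): total = 1685.7
  S (11, 20): total = 2174.4
  T (18, 20): total = 2490.1
Minimum is at R with total 1685.7 km.

R, total 1685.7 km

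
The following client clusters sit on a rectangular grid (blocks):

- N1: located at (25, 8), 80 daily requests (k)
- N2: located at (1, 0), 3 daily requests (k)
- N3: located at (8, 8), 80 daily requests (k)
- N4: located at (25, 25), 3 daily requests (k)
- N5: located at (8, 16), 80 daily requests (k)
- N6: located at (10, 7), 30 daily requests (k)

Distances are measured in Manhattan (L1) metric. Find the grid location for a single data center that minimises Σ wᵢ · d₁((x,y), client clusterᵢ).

(8, 8)

Manhattan distance separates: Σwᵢ(|x−xᵢ|+|y−yᵢ|) = Σwᵢ|x−xᵢ| + Σwᵢ|y−yᵢ|, so x and y are optimised independently as 1-D weighted medians.
Total weight W = 276; half = 138.
x-coordinate, sorted with cumulative weight:
  x=1 (N2, w=3) cum 3
  x=8 (N3, w=80) cum 83
  x=8 (N5, w=80) cum 163  ← median
  x=10 (N6, w=30) cum 193
  x=25 (N1, w=80) cum 273
  x=25 (N4, w=3) cum 276
⇒ x* = 8
y-coordinate, sorted with cumulative weight:
  y=0 (N2, w=3) cum 3
  y=7 (N6, w=30) cum 33
  y=8 (N1, w=80) cum 113
  y=8 (N3, w=80) cum 193  ← median
  y=16 (N5, w=80) cum 273
  y=25 (N4, w=3) cum 276
⇒ y* = 8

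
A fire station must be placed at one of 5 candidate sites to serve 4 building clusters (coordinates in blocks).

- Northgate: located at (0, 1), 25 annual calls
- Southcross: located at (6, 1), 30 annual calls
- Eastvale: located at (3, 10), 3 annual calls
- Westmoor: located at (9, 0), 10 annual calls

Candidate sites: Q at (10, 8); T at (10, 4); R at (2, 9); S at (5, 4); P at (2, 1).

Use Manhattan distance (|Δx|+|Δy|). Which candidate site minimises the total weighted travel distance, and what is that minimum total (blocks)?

Total weighted distance at each candidate:
  Q (10, 8): total = 872
  T (10, 4): total = 624
  R (2, 9): total = 776
  S (5, 4): total = 424
  P (2, 1): total = 280
Minimum is at P with total 280 blocks.

P, total 280 blocks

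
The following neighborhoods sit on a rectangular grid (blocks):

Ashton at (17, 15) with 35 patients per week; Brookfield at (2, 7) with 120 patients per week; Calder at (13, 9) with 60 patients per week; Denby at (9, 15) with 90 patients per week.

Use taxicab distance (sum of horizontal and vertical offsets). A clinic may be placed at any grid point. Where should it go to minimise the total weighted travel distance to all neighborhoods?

(9, 9)

Manhattan distance separates: Σwᵢ(|x−xᵢ|+|y−yᵢ|) = Σwᵢ|x−xᵢ| + Σwᵢ|y−yᵢ|, so x and y are optimised independently as 1-D weighted medians.
Total weight W = 305; half = 152.5.
x-coordinate, sorted with cumulative weight:
  x=2 (Brookfield, w=120) cum 120
  x=9 (Denby, w=90) cum 210  ← median
  x=13 (Calder, w=60) cum 270
  x=17 (Ashton, w=35) cum 305
⇒ x* = 9
y-coordinate, sorted with cumulative weight:
  y=7 (Brookfield, w=120) cum 120
  y=9 (Calder, w=60) cum 180  ← median
  y=15 (Ashton, w=35) cum 215
  y=15 (Denby, w=90) cum 305
⇒ y* = 9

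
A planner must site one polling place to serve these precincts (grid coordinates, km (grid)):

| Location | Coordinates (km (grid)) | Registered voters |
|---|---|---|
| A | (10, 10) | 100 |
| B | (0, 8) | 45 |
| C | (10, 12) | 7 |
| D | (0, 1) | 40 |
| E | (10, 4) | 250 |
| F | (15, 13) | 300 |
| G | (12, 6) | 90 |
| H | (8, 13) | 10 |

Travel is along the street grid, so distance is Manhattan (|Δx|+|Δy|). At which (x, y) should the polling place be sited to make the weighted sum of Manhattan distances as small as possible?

(10, 8)

Manhattan distance separates: Σwᵢ(|x−xᵢ|+|y−yᵢ|) = Σwᵢ|x−xᵢ| + Σwᵢ|y−yᵢ|, so x and y are optimised independently as 1-D weighted medians.
Total weight W = 842; half = 421.
x-coordinate, sorted with cumulative weight:
  x=0 (B, w=45) cum 45
  x=0 (D, w=40) cum 85
  x=8 (H, w=10) cum 95
  x=10 (A, w=100) cum 195
  x=10 (C, w=7) cum 202
  x=10 (E, w=250) cum 452  ← median
  x=12 (G, w=90) cum 542
  x=15 (F, w=300) cum 842
⇒ x* = 10
y-coordinate, sorted with cumulative weight:
  y=1 (D, w=40) cum 40
  y=4 (E, w=250) cum 290
  y=6 (G, w=90) cum 380
  y=8 (B, w=45) cum 425  ← median
  y=10 (A, w=100) cum 525
  y=12 (C, w=7) cum 532
  y=13 (F, w=300) cum 832
  y=13 (H, w=10) cum 842
⇒ y* = 8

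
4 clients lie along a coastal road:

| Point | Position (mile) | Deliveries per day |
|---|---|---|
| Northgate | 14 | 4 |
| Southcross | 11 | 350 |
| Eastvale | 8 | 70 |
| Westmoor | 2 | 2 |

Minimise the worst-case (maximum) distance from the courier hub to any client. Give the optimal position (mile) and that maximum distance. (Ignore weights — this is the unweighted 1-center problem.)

location 8, max distance 6

The 1-center on a line is the midpoint of the two extreme points: leftmost at 2, rightmost at 14.
Optimal location = (2 + 14)/2 = 8; maximum distance = (14 − 2)/2 = 6.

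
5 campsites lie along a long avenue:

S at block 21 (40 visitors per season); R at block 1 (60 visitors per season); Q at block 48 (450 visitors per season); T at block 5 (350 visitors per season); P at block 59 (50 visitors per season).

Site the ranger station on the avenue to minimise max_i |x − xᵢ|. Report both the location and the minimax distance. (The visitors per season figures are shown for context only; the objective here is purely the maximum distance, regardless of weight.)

location 30, max distance 29

The 1-center on a line is the midpoint of the two extreme points: leftmost at 1, rightmost at 59.
Optimal location = (1 + 59)/2 = 30; maximum distance = (59 − 1)/2 = 29.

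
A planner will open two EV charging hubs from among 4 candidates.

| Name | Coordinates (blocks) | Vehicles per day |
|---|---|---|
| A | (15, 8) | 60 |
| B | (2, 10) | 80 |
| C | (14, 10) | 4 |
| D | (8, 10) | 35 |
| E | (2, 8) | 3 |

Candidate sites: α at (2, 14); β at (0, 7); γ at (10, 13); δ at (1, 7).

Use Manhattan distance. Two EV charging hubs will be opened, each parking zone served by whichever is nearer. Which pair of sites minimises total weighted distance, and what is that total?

Evaluate every pair (each demand assigned to the nearer of the two):
  {γ, δ}: total = 1129
  {α, γ}: total = 1141
  {β, γ}: total = 1212
  {α, δ}: total = 1640
  {β, δ}: total = 1640
  {α, β}: total = 1703
Best pair: {γ, δ} with total 1129.

{γ, δ}, total 1129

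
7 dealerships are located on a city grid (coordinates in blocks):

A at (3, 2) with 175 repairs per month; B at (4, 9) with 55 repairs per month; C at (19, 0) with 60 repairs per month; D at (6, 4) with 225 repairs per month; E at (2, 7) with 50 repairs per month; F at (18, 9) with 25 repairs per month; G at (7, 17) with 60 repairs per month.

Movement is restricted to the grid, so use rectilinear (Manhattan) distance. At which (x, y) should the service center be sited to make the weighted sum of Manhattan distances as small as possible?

Manhattan distance separates: Σwᵢ(|x−xᵢ|+|y−yᵢ|) = Σwᵢ|x−xᵢ| + Σwᵢ|y−yᵢ|, so x and y are optimised independently as 1-D weighted medians.
Total weight W = 650; half = 325.
x-coordinate, sorted with cumulative weight:
  x=2 (E, w=50) cum 50
  x=3 (A, w=175) cum 225
  x=4 (B, w=55) cum 280
  x=6 (D, w=225) cum 505  ← median
  x=7 (G, w=60) cum 565
  x=18 (F, w=25) cum 590
  x=19 (C, w=60) cum 650
⇒ x* = 6
y-coordinate, sorted with cumulative weight:
  y=0 (C, w=60) cum 60
  y=2 (A, w=175) cum 235
  y=4 (D, w=225) cum 460  ← median
  y=7 (E, w=50) cum 510
  y=9 (B, w=55) cum 565
  y=9 (F, w=25) cum 590
  y=17 (G, w=60) cum 650
⇒ y* = 4

(6, 4)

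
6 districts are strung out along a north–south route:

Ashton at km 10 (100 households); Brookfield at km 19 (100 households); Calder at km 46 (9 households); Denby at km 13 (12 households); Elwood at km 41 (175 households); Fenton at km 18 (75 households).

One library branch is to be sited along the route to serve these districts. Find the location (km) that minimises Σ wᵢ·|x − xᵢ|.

For a sum of weighted absolute distances on a line, the optimum is the weighted median (not the mean). Total weight W = 471; half-weight = 235.5.
Sort by position and accumulate weight:
  km 10 (Ashton, w=100) → cum 100
  km 13 (Denby, w=12) → cum 112
  km 18 (Fenton, w=75) → cum 187
  km 19 (Brookfield, w=100) → cum 287  ≥ 235.5 → median here
  km 41 (Elwood, w=175) → cum 462
  km 46 (Calder, w=9) → cum 471
Optimal location: km 19.

x = 19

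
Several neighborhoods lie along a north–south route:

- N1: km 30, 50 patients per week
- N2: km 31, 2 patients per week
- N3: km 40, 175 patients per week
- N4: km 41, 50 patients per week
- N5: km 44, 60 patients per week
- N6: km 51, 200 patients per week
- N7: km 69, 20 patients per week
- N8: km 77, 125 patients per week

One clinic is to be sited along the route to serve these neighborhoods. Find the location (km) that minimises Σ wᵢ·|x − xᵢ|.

For a sum of weighted absolute distances on a line, the optimum is the weighted median (not the mean). Total weight W = 682; half-weight = 341.
Sort by position and accumulate weight:
  km 30 (N1, w=50) → cum 50
  km 31 (N2, w=2) → cum 52
  km 40 (N3, w=175) → cum 227
  km 41 (N4, w=50) → cum 277
  km 44 (N5, w=60) → cum 337
  km 51 (N6, w=200) → cum 537  ≥ 341 → median here
  km 69 (N7, w=20) → cum 557
  km 77 (N8, w=125) → cum 682
Optimal location: km 51.

x = 51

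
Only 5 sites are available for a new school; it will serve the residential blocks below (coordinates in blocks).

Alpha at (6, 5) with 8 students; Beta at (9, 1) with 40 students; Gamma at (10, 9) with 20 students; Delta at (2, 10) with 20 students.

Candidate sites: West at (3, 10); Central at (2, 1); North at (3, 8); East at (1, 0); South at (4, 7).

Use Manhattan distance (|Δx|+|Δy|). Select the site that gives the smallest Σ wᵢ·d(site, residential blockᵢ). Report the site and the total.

South, total 732 blocks

Total weighted distance at each candidate:
  West (3, 10): total = 844
  Central (2, 1): total = 844
  North (3, 8): total = 788
  East (1, 0): total = 1020
  South (4, 7): total = 732
Minimum is at South with total 732 blocks.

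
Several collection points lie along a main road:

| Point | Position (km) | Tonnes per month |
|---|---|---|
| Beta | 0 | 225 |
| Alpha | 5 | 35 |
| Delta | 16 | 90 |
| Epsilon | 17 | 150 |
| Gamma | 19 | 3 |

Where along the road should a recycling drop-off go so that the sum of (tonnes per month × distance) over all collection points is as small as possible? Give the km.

x = 5

For a sum of weighted absolute distances on a line, the optimum is the weighted median (not the mean). Total weight W = 503; half-weight = 251.5.
Sort by position and accumulate weight:
  km 0 (Beta, w=225) → cum 225
  km 5 (Alpha, w=35) → cum 260  ≥ 251.5 → median here
  km 16 (Delta, w=90) → cum 350
  km 17 (Epsilon, w=150) → cum 500
  km 19 (Gamma, w=3) → cum 503
Optimal location: km 5.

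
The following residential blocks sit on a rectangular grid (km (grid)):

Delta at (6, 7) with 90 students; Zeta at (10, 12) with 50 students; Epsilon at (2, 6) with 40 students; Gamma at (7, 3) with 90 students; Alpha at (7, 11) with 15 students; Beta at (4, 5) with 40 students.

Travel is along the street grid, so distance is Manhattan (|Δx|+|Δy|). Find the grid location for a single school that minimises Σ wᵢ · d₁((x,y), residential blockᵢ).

(6, 6)

Manhattan distance separates: Σwᵢ(|x−xᵢ|+|y−yᵢ|) = Σwᵢ|x−xᵢ| + Σwᵢ|y−yᵢ|, so x and y are optimised independently as 1-D weighted medians.
Total weight W = 325; half = 162.5.
x-coordinate, sorted with cumulative weight:
  x=2 (Epsilon, w=40) cum 40
  x=4 (Beta, w=40) cum 80
  x=6 (Delta, w=90) cum 170  ← median
  x=7 (Gamma, w=90) cum 260
  x=7 (Alpha, w=15) cum 275
  x=10 (Zeta, w=50) cum 325
⇒ x* = 6
y-coordinate, sorted with cumulative weight:
  y=3 (Gamma, w=90) cum 90
  y=5 (Beta, w=40) cum 130
  y=6 (Epsilon, w=40) cum 170  ← median
  y=7 (Delta, w=90) cum 260
  y=11 (Alpha, w=15) cum 275
  y=12 (Zeta, w=50) cum 325
⇒ y* = 6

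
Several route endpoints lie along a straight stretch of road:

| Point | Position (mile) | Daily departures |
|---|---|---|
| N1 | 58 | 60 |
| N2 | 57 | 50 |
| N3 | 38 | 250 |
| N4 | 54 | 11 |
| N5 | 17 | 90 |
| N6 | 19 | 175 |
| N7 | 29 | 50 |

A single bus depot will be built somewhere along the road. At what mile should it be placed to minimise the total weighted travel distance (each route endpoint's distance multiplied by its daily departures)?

x = 38

For a sum of weighted absolute distances on a line, the optimum is the weighted median (not the mean). Total weight W = 686; half-weight = 343.
Sort by position and accumulate weight:
  mile 17 (N5, w=90) → cum 90
  mile 19 (N6, w=175) → cum 265
  mile 29 (N7, w=50) → cum 315
  mile 38 (N3, w=250) → cum 565  ≥ 343 → median here
  mile 54 (N4, w=11) → cum 576
  mile 57 (N2, w=50) → cum 626
  mile 58 (N1, w=60) → cum 686
Optimal location: mile 38.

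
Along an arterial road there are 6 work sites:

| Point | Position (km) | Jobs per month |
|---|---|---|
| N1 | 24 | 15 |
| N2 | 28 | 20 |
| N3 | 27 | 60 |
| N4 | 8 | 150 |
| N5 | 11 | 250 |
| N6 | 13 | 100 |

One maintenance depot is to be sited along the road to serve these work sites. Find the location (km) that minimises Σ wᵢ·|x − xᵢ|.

For a sum of weighted absolute distances on a line, the optimum is the weighted median (not the mean). Total weight W = 595; half-weight = 297.5.
Sort by position and accumulate weight:
  km 8 (N4, w=150) → cum 150
  km 11 (N5, w=250) → cum 400  ≥ 297.5 → median here
  km 13 (N6, w=100) → cum 500
  km 24 (N1, w=15) → cum 515
  km 27 (N3, w=60) → cum 575
  km 28 (N2, w=20) → cum 595
Optimal location: km 11.

x = 11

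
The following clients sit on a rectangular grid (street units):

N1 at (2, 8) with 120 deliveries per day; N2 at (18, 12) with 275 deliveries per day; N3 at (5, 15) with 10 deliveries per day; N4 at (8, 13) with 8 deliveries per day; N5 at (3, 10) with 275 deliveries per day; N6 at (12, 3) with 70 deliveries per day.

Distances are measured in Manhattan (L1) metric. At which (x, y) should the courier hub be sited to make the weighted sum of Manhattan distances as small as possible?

Manhattan distance separates: Σwᵢ(|x−xᵢ|+|y−yᵢ|) = Σwᵢ|x−xᵢ| + Σwᵢ|y−yᵢ|, so x and y are optimised independently as 1-D weighted medians.
Total weight W = 758; half = 379.
x-coordinate, sorted with cumulative weight:
  x=2 (N1, w=120) cum 120
  x=3 (N5, w=275) cum 395  ← median
  x=5 (N3, w=10) cum 405
  x=8 (N4, w=8) cum 413
  x=12 (N6, w=70) cum 483
  x=18 (N2, w=275) cum 758
⇒ x* = 3
y-coordinate, sorted with cumulative weight:
  y=3 (N6, w=70) cum 70
  y=8 (N1, w=120) cum 190
  y=10 (N5, w=275) cum 465  ← median
  y=12 (N2, w=275) cum 740
  y=13 (N4, w=8) cum 748
  y=15 (N3, w=10) cum 758
⇒ y* = 10

(3, 10)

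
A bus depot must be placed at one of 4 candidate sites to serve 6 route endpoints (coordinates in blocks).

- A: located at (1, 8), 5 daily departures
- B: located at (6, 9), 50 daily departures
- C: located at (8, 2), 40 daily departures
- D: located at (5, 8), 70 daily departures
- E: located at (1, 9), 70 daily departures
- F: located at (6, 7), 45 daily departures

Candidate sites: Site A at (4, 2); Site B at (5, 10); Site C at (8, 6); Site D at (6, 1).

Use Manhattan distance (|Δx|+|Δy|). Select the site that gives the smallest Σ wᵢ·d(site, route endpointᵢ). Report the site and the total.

Site B, total 1240 blocks

Total weighted distance at each candidate:
  Site A (4, 2): total = 2160
  Site B (5, 10): total = 1240
  Site C (8, 6): total = 1640
  Site D (6, 1): total = 2320
Minimum is at Site B with total 1240 blocks.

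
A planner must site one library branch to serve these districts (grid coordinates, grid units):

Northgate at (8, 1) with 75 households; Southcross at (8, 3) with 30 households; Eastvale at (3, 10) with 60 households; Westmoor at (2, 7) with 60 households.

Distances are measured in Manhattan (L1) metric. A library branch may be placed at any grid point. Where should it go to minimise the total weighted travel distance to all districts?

Manhattan distance separates: Σwᵢ(|x−xᵢ|+|y−yᵢ|) = Σwᵢ|x−xᵢ| + Σwᵢ|y−yᵢ|, so x and y are optimised independently as 1-D weighted medians.
Total weight W = 225; half = 112.5.
x-coordinate, sorted with cumulative weight:
  x=2 (Westmoor, w=60) cum 60
  x=3 (Eastvale, w=60) cum 120  ← median
  x=8 (Northgate, w=75) cum 195
  x=8 (Southcross, w=30) cum 225
⇒ x* = 3
y-coordinate, sorted with cumulative weight:
  y=1 (Northgate, w=75) cum 75
  y=3 (Southcross, w=30) cum 105
  y=7 (Westmoor, w=60) cum 165  ← median
  y=10 (Eastvale, w=60) cum 225
⇒ y* = 7

(3, 7)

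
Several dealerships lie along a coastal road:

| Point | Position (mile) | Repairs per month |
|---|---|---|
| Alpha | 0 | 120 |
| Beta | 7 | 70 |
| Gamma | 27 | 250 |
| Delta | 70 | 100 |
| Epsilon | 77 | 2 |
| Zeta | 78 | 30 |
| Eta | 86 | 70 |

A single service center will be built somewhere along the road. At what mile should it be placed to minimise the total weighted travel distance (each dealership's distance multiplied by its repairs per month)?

x = 27

For a sum of weighted absolute distances on a line, the optimum is the weighted median (not the mean). Total weight W = 642; half-weight = 321.
Sort by position and accumulate weight:
  mile 0 (Alpha, w=120) → cum 120
  mile 7 (Beta, w=70) → cum 190
  mile 27 (Gamma, w=250) → cum 440  ≥ 321 → median here
  mile 70 (Delta, w=100) → cum 540
  mile 77 (Epsilon, w=2) → cum 542
  mile 78 (Zeta, w=30) → cum 572
  mile 86 (Eta, w=70) → cum 642
Optimal location: mile 27.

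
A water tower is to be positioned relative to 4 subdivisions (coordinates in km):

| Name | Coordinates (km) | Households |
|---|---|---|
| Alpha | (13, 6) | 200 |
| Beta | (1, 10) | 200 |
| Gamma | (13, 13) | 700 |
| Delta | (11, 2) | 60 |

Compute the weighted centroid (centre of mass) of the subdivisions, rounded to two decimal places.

(10.83, 10.71)

The minimiser of Σwᵢ‖p−pᵢ‖² is the weighted centroid p* = (Σwᵢpᵢ)/(Σwᵢ).
Σwᵢ = 1160.
Σwᵢxᵢ = 200·13 + 200·1 + 700·13 + 60·11 = 12560.
Σwᵢyᵢ = 200·6 + 200·10 + 700·13 + 60·2 = 12420.
x* = 12560/1160 = 10.83, y* = 12420/1160 = 10.71.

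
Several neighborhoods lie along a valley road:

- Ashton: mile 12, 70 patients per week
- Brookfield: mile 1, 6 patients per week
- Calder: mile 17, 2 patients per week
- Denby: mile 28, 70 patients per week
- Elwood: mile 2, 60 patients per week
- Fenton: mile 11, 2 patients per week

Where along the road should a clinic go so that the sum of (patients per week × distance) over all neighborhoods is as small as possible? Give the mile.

x = 12

For a sum of weighted absolute distances on a line, the optimum is the weighted median (not the mean). Total weight W = 210; half-weight = 105.
Sort by position and accumulate weight:
  mile 1 (Brookfield, w=6) → cum 6
  mile 2 (Elwood, w=60) → cum 66
  mile 11 (Fenton, w=2) → cum 68
  mile 12 (Ashton, w=70) → cum 138  ≥ 105 → median here
  mile 17 (Calder, w=2) → cum 140
  mile 28 (Denby, w=70) → cum 210
Optimal location: mile 12.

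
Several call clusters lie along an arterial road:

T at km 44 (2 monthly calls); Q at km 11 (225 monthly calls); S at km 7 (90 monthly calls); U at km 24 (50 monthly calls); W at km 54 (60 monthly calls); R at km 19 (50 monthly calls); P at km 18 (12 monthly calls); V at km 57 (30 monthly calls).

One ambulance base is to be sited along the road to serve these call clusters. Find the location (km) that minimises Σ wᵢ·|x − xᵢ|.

For a sum of weighted absolute distances on a line, the optimum is the weighted median (not the mean). Total weight W = 519; half-weight = 259.5.
Sort by position and accumulate weight:
  km 7 (S, w=90) → cum 90
  km 11 (Q, w=225) → cum 315  ≥ 259.5 → median here
  km 18 (P, w=12) → cum 327
  km 19 (R, w=50) → cum 377
  km 24 (U, w=50) → cum 427
  km 44 (T, w=2) → cum 429
  km 54 (W, w=60) → cum 489
  km 57 (V, w=30) → cum 519
Optimal location: km 11.

x = 11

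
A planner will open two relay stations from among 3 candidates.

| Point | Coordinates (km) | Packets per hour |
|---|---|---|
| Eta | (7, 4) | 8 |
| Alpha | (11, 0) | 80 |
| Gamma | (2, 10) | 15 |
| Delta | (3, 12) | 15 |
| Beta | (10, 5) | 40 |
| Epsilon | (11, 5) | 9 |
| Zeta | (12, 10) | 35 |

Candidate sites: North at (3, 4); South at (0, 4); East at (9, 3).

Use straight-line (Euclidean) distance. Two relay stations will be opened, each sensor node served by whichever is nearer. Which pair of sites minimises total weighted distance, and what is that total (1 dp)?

Evaluate every pair (each demand assigned to the nearer of the two):
  {North, East}: total = 899.0
  {South, East}: total = 910.8
  {North, South}: total = 1692.8
Best pair: {North, East} with total 899.0.

{North, East}, total 899.0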